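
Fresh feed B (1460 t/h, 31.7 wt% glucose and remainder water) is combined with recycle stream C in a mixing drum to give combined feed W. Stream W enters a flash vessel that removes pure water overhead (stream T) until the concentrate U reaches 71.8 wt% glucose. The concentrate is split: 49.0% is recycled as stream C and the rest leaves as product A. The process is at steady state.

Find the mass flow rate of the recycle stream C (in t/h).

Overall glucose balance (none leaves overhead): glucose in fresh feed = glucose in product, i.e. 1460×0.317 = (1−0.490)·U·0.718.
U = 462.82/(0.718×0.510) = 1263.9 t/h.
Recycle C = 0.490×1263.9 = 619.32 t/h.

619.3 t/h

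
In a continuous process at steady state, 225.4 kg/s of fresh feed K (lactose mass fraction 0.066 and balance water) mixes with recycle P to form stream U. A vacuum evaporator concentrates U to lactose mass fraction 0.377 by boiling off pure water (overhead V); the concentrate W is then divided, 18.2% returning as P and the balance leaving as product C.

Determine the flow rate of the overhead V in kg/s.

Overall lactose balance (none leaves overhead): lactose in fresh feed = lactose in product, i.e. 225.4×0.066 = (1−0.182)·W·0.377.
W = 14.876/(0.377×0.818) = 48.24 kg/s.
Recycle P = 0.182×48.24 = 8.7796 kg/s.
Combined feed U = 225.4 + 8.7796 = 234.18 kg/s.
Overhead V = U − W = 234.18 − 48.24 = 185.94 kg/s.

185.9 kg/s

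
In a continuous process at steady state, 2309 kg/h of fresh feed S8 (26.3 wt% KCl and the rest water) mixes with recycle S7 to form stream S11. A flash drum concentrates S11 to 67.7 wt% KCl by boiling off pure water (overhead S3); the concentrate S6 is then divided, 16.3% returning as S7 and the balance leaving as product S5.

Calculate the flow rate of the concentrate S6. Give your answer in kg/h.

Overall KCl balance (none leaves overhead): KCl in fresh feed = KCl in product, i.e. 2309×0.263 = (1−0.163)·S6·0.677.
S6 = 607.27/(0.677×0.837) = 1071.7 kg/h.

1072 kg/h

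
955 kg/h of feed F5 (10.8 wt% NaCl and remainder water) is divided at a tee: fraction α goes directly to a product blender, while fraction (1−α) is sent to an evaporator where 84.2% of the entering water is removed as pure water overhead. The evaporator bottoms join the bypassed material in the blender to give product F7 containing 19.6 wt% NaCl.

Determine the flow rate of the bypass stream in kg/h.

All 955×0.108 = 103.14 kg/h of NaCl reaches F7, so F7 = 103.14/0.196 = 526.22 kg/h and vapour = 428.78 kg/h.
The evaporator receives (1−α)·955 of feed at 0.892 water and removes 0.842 of that water:
0.842×0.892×(1−α)×955 = 428.78
(1−α) = 428.78/717.27 = 0.5978;  α = 0.4022.
Bypass flow = 0.4022×955 = 384.11 kg/h.

384.1 kg/h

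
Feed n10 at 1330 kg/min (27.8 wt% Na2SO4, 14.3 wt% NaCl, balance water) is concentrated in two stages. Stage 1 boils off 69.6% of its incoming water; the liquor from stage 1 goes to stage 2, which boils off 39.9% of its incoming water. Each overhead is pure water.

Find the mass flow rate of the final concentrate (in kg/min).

700.6 kg/min

water in feed = 1330×0.579 = 770.07 kg/min.
After stage 1: water left = (1−0.696)×770.07 = 234.1; stream total = 794.03 kg/min.
After stage 2: water left = (1−0.399)×234.1 = 140.69; final concentrate = 700.62 kg/min.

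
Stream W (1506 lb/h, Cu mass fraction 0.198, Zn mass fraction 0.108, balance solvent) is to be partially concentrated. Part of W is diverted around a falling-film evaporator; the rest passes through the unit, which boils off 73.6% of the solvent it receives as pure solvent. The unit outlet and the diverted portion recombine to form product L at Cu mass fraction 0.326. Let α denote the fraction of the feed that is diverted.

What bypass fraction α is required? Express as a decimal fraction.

0.231

All 1506×0.198 = 298.19 lb/h of Cu reaches L, so L = 298.19/0.326 = 914.69 lb/h and vapour = 591.31 lb/h.
The evaporator receives (1−α)·1506 of feed at 0.694 solvent and removes 0.736 of that solvent:
0.736×0.694×(1−α)×1506 = 591.31
(1−α) = 591.31/769.24 = 0.7687;  α = 0.2313.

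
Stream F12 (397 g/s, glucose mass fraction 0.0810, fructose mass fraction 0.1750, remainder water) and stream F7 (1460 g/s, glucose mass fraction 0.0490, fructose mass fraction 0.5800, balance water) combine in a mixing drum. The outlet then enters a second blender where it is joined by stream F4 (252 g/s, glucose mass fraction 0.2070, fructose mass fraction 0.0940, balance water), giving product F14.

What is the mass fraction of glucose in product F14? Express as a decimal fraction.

0.0739

Overall, product flow = 2109 g/s.
glucose in = 397×0.081 + 1460×0.049 + 252×0.207 = 155.86 g/s.
glucose fraction in F14 = 0.0739.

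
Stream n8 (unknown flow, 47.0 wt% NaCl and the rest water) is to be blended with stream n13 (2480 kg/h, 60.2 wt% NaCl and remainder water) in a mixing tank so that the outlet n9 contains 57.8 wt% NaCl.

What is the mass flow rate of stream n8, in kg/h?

Let n8 be the unknown flow. Total out = 2480 + n8.
NaCl balance: 1493 + 0.470·n8 = 0.578·(2480 + n8)
(0.470 − 0.578)·n8 = 0.578×2480 − 1493 = -59.52
n8 = -59.52 / -0.108 = 551.11 kg/h

551.1 kg/h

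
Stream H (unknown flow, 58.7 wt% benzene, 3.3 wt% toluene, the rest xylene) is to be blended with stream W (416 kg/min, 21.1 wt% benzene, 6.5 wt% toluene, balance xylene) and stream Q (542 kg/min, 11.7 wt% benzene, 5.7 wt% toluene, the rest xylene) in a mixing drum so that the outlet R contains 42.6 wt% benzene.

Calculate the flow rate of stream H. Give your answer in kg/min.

1596 kg/min

Let H be the unknown flow. Total out = 958 + H.
benzene balance: 151.19 + 0.587·H = 0.426·(958 + H)
(0.587 − 0.426)·H = 0.426×958 − 151.19 = 256.92
H = 256.92 / 0.161 = 1595.8 kg/min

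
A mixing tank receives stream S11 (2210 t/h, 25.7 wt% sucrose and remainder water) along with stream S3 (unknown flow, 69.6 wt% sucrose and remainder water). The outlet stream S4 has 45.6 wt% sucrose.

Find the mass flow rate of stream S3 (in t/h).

Let S3 be the unknown flow. Total out = 2210 + S3.
sucrose balance: 567.97 + 0.696·S3 = 0.456·(2210 + S3)
(0.696 − 0.456)·S3 = 0.456×2210 − 567.97 = 439.79
S3 = 439.79 / 0.240 = 1832.5 t/h

1832 t/h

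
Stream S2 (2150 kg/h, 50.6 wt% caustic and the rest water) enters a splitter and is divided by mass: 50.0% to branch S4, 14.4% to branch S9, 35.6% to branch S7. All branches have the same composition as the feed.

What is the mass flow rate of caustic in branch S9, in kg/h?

156.7 kg/h

Branch S9 total = 0.144×2150 = 309.6 kg/h.
caustic in S9 = 0.506×309.6 = 156.66 kg/h.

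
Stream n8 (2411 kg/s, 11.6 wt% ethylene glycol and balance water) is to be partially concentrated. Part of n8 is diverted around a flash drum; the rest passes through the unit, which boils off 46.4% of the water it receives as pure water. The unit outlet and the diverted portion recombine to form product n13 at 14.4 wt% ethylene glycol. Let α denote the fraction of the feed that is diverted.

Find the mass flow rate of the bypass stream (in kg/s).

All 2411×0.116 = 279.68 kg/s of ethylene glycol reaches n13, so n13 = 279.68/0.144 = 1942.2 kg/s and vapour = 468.81 kg/s.
The evaporator receives (1−α)·2411 of feed at 0.884 water and removes 0.464 of that water:
0.464×0.884×(1−α)×2411 = 468.81
(1−α) = 468.81/988.93 = 0.4741;  α = 0.5259.
Bypass flow = 0.5259×2411 = 1268.1 kg/s.

1268 kg/s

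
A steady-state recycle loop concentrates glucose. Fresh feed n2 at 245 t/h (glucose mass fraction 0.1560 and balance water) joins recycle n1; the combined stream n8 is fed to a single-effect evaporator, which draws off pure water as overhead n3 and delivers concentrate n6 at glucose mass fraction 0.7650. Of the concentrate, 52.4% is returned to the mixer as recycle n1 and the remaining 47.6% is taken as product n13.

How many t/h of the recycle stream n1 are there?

55 t/h

Overall glucose balance (none leaves overhead): glucose in fresh feed = glucose in product, i.e. 245×0.156 = (1−0.524)·n6·0.765.
n6 = 38.22/(0.765×0.476) = 104.96 t/h.
Recycle n1 = 0.524×104.96 = 54.999 t/h.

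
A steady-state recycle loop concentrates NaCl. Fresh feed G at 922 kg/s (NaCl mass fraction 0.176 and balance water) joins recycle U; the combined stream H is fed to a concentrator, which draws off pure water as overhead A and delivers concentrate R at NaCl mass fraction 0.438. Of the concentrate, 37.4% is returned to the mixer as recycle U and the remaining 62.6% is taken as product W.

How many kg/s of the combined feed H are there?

Overall NaCl balance (none leaves overhead): NaCl in fresh feed = NaCl in product, i.e. 922×0.176 = (1−0.374)·R·0.438.
R = 162.27/(0.438×0.626) = 591.83 kg/s.
Recycle U = 0.374×591.83 = 221.34 kg/s.
Combined feed H = 922 + 221.34 = 1143.3 kg/s.

1143 kg/s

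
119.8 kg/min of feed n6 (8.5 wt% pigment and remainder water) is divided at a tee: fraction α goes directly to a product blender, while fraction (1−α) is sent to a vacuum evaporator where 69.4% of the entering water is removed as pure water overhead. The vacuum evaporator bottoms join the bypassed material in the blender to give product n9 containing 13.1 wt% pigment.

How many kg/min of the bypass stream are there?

All 119.8×0.085 = 10.183 kg/min of pigment reaches n9, so n9 = 10.183/0.131 = 77.733 kg/min and vapour = 42.067 kg/min.
The evaporator receives (1−α)·119.8 of feed at 0.915 water and removes 0.694 of that water:
0.694×0.915×(1−α)×119.8 = 42.067
(1−α) = 42.067/76.074 = 0.5530;  α = 0.4470.
Bypass flow = 0.4470×119.8 = 53.554 kg/min.

53.55 kg/min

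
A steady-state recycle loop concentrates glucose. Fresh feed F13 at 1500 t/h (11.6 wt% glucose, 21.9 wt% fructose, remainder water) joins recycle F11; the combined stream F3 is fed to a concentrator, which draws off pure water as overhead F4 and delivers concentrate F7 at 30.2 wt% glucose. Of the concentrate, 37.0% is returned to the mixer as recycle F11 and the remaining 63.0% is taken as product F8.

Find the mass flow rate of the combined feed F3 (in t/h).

Overall glucose balance (none leaves overhead): glucose in fresh feed = glucose in product, i.e. 1500×0.116 = (1−0.370)·F7·0.302.
F7 = 174/(0.302×0.630) = 914.54 t/h.
Recycle F11 = 0.370×914.54 = 338.38 t/h.
Combined feed F3 = 1500 + 338.38 = 1838.4 t/h.

1838 t/h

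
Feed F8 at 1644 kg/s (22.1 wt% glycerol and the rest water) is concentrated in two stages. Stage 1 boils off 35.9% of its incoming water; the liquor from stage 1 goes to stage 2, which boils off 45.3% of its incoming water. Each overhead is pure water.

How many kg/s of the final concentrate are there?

water in feed = 1644×0.779 = 1280.7 kg/s.
After stage 1: water left = (1−0.359)×1280.7 = 820.91; stream total = 1184.2 kg/s.
After stage 2: water left = (1−0.453)×820.91 = 449.04; final concentrate = 812.36 kg/s.

812.4 kg/s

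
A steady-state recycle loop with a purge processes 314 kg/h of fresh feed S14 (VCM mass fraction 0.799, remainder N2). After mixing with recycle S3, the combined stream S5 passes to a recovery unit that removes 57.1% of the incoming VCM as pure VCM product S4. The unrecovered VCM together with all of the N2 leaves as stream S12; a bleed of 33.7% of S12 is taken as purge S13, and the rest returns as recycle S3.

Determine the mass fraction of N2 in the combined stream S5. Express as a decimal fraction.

N2 enters only via S14 and leaves only via the purge: 314×0.201 = 0.337×(N2 in S12), and the recovery unit passes all N2, so N2 in S5 = N2 in S12 = 187.28 kg/h.
VCM in S5: m_A = 314×0.799 + (1−0.337)·(1−0.571)·m_A, so m_A = 250.89/0.7156 = 350.61 kg/h.
S5 = 350.61 + 187.28 = 537.89 kg/h.
N2 fraction in S5 = 187.28/537.89 = 0.348.

0.348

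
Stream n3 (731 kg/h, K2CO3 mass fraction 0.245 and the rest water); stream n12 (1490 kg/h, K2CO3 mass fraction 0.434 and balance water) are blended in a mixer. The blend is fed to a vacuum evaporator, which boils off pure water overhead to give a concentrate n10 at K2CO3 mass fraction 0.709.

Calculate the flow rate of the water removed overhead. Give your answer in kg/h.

1056 kg/h

K2CO3 entering = 731×0.245 + 1490×0.434 = 825.75 kg/h.
All K2CO3 reports to n10, so n10 = 825.75/0.709 = 1164.7 kg/h.
Total feed = 2221 kg/h; overhead = 2221 − 1164.7 = 1056.3 kg/h.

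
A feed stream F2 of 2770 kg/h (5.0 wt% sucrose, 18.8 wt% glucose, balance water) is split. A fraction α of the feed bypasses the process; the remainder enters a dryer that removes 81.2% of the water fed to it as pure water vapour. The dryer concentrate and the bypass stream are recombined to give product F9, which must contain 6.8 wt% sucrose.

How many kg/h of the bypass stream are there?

1585 kg/h

All 2770×0.050 = 138.5 kg/h of sucrose reaches F9, so F9 = 138.5/0.068 = 2036.8 kg/h and vapour = 733.24 kg/h.
The evaporator receives (1−α)·2770 of feed at 0.762 water and removes 0.812 of that water:
0.812×0.762×(1−α)×2770 = 733.24
(1−α) = 733.24/1713.9 = 0.4278;  α = 0.5722.
Bypass flow = 0.5722×2770 = 1585 kg/h.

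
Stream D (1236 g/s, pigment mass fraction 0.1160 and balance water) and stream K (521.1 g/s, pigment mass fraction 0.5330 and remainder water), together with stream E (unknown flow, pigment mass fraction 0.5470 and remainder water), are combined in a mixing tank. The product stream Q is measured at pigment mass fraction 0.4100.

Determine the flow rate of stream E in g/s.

2185 g/s

Let E be the unknown flow. Total out = 1757.1 + E.
pigment balance: 421.12 + 0.547·E = 0.410·(1757.1 + E)
(0.547 − 0.410)·E = 0.410×1757.1 − 421.12 = 299.29
E = 299.29 / 0.137 = 2184.6 g/s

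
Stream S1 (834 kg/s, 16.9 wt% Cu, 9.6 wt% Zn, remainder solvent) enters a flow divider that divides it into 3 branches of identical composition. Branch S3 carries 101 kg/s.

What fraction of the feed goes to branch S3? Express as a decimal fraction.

0.121

Fraction to S3 = 101/834 = 0.1211.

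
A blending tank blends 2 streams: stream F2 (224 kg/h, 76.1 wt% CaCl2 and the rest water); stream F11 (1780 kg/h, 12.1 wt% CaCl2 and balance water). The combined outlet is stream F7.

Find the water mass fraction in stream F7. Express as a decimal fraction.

0.8075

Total flow out = 224 + 1780 = 2004 kg/h.
water in = 224×0.239 + 1780×0.879 = 1618.2 kg/h.
water mass fraction in F7 = 1618.2/2004 = 0.8075.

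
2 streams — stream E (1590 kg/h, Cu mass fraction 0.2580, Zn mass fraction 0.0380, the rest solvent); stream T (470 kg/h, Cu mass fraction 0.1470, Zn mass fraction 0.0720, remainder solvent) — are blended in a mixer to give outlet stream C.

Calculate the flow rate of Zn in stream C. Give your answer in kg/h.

94.26 kg/h

Zn out = Zn in = 1590×0.038 + 470×0.072 = 94.26 kg/h.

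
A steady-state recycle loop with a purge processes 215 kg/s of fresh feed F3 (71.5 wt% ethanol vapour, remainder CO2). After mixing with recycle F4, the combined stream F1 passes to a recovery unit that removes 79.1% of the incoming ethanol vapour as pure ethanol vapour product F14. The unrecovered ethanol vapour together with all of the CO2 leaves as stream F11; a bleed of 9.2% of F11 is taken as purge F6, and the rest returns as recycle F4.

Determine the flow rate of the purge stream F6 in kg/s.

64.92 kg/s

CO2 enters only via F3 and leaves only via the purge: 215×0.285 = 0.092×(CO2 in F11), and the recovery unit passes all CO2, so CO2 in F1 = CO2 in F11 = 666.03 kg/s.
ethanol vapour in F1: m_A = 215×0.715 + (1−0.092)·(1−0.791)·m_A, so m_A = 153.72/0.8102 = 189.73 kg/s.
F11 = (1−0.791)×189.73 + 666.03 = 705.69 kg/s.
Purge F6 = 0.092×705.69 = 64.923 kg/s.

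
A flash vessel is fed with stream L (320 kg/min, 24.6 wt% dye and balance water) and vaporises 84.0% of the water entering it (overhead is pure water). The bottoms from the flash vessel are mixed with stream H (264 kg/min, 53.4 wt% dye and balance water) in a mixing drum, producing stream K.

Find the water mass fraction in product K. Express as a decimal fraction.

Vapour removed = 0.840×0.754×320 = 202.68 kg/min; concentrate = 117.32 kg/min.
water reaching the mixer = 38.605 (from concentrate) + 264×0.466 = 161.63 kg/min.
Product flow = 117.32 + 264 = 381.32 kg/min; water fraction = 0.4239.

0.4239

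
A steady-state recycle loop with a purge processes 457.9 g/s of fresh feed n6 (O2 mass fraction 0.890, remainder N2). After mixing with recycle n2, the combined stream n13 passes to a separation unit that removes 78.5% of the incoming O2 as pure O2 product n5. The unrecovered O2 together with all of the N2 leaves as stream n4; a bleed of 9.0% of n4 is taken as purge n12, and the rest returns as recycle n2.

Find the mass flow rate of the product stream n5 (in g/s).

O2 in n13: m_A = 457.9×0.890 + (1−0.090)·(1−0.785)·m_A, so m_A = 407.53/0.8044 = 506.66 g/s.
Product n5 = 0.785×506.66 = 397.73 g/s.

397.7 g/s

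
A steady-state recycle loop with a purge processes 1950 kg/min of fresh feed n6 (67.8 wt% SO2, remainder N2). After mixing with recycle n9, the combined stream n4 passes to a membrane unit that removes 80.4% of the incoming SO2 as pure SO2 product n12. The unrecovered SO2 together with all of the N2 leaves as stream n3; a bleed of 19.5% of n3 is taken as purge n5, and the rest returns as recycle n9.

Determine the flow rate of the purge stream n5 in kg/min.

687.9 kg/min

N2 enters only via n6 and leaves only via the purge: 1950×0.322 = 0.195×(N2 in n3), and the membrane unit passes all N2, so N2 in n4 = N2 in n3 = 3220 kg/min.
SO2 in n4: m_A = 1950×0.678 + (1−0.195)·(1−0.804)·m_A, so m_A = 1322.1/0.8422 = 1569.8 kg/min.
n3 = (1−0.804)×1569.8 + 3220 = 3527.7 kg/min.
Purge n5 = 0.195×3527.7 = 687.9 kg/min.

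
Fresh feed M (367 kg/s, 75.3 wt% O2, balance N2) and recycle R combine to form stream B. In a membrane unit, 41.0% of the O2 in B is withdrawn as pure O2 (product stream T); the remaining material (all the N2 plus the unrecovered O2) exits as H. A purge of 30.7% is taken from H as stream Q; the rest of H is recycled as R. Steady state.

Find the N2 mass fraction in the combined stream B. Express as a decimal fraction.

N2 enters only via M and leaves only via the purge: 367×0.247 = 0.307×(N2 in H), and the membrane unit passes all N2, so N2 in B = N2 in H = 295.27 kg/s.
O2 in B: m_A = 367×0.753 + (1−0.307)·(1−0.410)·m_A, so m_A = 276.35/0.5911 = 467.5 kg/s.
B = 467.5 + 295.27 = 762.77 kg/s.
N2 fraction in B = 295.27/762.77 = 0.3871.

0.3871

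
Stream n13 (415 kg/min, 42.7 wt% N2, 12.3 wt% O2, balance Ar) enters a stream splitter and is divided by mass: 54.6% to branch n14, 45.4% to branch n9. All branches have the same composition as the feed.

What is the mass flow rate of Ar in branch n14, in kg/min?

102 kg/min

Branch n14 total = 0.546×415 = 226.59 kg/min.
Ar in n14 = 0.450×226.59 = 101.97 kg/min.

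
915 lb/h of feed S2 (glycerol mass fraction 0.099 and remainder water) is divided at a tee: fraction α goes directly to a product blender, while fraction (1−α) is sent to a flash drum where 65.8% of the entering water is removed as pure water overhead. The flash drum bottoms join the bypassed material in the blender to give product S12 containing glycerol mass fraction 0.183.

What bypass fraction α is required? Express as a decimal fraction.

All 915×0.099 = 90.585 lb/h of glycerol reaches S12, so S12 = 90.585/0.183 = 495 lb/h and vapour = 420 lb/h.
The evaporator receives (1−α)·915 of feed at 0.901 water and removes 0.658 of that water:
0.658×0.901×(1−α)×915 = 420
(1−α) = 420/542.47 = 0.7742;  α = 0.2258.

0.226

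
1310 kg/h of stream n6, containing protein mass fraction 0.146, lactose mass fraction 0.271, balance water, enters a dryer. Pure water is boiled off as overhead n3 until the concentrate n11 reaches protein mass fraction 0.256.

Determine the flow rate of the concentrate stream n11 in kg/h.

747.1 kg/h

protein is conserved: 1310×0.146 = 191.26 kg/h all reports to the concentrate.
Concentrate = 191.26/(target fraction) = 747.11 kg/h.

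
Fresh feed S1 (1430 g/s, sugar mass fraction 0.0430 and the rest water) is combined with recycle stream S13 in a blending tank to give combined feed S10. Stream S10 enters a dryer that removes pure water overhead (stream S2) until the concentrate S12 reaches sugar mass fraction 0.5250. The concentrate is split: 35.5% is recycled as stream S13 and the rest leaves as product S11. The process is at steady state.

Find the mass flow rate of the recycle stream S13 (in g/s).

Overall sugar balance (none leaves overhead): sugar in fresh feed = sugar in product, i.e. 1430×0.043 = (1−0.355)·S12·0.525.
S12 = 61.49/(0.525×0.645) = 181.59 g/s.
Recycle S13 = 0.355×181.59 = 64.463 g/s.

64.46 g/s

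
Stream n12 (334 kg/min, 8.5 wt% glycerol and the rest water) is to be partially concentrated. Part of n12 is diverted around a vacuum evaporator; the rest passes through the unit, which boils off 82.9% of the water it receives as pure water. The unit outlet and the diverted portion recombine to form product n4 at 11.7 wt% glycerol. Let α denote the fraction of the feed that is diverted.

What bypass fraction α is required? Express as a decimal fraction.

0.639

All 334×0.085 = 28.39 kg/min of glycerol reaches n4, so n4 = 28.39/0.117 = 242.65 kg/min and vapour = 91.35 kg/min.
The evaporator receives (1−α)·334 of feed at 0.915 water and removes 0.829 of that water:
0.829×0.915×(1−α)×334 = 91.35
(1−α) = 91.35/253.35 = 0.3606;  α = 0.6394.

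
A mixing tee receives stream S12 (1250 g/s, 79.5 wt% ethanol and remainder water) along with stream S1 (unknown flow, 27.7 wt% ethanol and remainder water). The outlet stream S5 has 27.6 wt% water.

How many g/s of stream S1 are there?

Let S1 be the unknown flow. Total out = 1250 + S1.
water balance: 256.25 + 0.723·S1 = 0.276·(1250 + S1)
(0.723 − 0.276)·S1 = 0.276×1250 − 256.25 = 88.75
S1 = 88.75 / 0.447 = 198.55 g/s

198.5 g/s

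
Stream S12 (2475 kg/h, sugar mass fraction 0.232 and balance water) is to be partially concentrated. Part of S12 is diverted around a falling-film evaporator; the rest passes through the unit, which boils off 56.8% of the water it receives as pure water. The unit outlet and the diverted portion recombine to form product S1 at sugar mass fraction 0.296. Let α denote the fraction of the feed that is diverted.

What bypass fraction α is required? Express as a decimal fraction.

All 2475×0.232 = 574.2 kg/h of sugar reaches S1, so S1 = 574.2/0.296 = 1939.9 kg/h and vapour = 535.14 kg/h.
The evaporator receives (1−α)·2475 of feed at 0.768 water and removes 0.568 of that water:
0.568×0.768×(1−α)×2475 = 535.14
(1−α) = 535.14/1079.7 = 0.4957;  α = 0.5043.

0.504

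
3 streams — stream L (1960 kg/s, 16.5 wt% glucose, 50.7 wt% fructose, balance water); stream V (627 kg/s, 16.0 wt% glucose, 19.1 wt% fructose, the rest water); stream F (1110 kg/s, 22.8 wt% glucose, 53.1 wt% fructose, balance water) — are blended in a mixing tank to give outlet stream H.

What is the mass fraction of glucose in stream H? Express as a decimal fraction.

Total flow out = 1960 + 627 + 1110 = 3697 kg/s.
glucose in = 1960×0.165 + 627×0.160 + 1110×0.228 = 676.8 kg/s.
glucose mass fraction in H = 676.8/3697 = 0.1831.

0.1831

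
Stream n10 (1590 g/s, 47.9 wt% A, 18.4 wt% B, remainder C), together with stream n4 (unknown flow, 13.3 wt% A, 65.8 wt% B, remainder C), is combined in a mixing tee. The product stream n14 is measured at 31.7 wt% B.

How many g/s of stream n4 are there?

Let n4 be the unknown flow. Total out = 1590 + n4.
B balance: 292.56 + 0.658·n4 = 0.317·(1590 + n4)
(0.658 − 0.317)·n4 = 0.317×1590 − 292.56 = 211.47
n4 = 211.47 / 0.341 = 620.15 g/s

620.1 g/s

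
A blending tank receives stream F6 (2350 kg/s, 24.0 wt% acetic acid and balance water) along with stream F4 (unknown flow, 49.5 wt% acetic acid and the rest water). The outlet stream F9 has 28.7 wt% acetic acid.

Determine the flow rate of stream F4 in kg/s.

531 kg/s

Let F4 be the unknown flow. Total out = 2350 + F4.
acetic acid balance: 564 + 0.495·F4 = 0.287·(2350 + F4)
(0.495 − 0.287)·F4 = 0.287×2350 − 564 = 110.45
F4 = 110.45 / 0.208 = 531.01 kg/s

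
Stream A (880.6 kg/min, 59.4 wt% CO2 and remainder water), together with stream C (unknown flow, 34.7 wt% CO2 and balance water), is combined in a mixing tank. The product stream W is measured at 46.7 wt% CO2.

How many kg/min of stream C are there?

Let C be the unknown flow. Total out = 880.6 + C.
CO2 balance: 523.08 + 0.347·C = 0.467·(880.6 + C)
(0.347 − 0.467)·C = 0.467×880.6 − 523.08 = -111.84
C = -111.84 / -0.120 = 931.97 kg/min

932 kg/min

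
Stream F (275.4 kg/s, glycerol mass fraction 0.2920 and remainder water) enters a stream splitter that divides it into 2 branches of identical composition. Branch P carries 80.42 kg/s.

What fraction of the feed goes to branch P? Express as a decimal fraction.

0.292

Fraction to P = 80.42/275.4 = 0.2920.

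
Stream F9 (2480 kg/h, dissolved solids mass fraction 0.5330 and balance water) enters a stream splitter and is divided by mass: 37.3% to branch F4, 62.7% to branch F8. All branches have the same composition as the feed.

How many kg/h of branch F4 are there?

Branch F4 flow = 0.373×2480 = 925.04 kg/h.

925 kg/h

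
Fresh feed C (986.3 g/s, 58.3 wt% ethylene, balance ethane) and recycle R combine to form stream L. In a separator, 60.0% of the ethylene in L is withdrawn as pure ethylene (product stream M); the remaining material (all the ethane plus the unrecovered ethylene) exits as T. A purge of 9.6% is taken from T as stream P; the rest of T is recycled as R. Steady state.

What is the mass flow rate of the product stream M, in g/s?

540.4 g/s

ethylene in L: m_A = 986.3×0.583 + (1−0.096)·(1−0.600)·m_A, so m_A = 575.01/0.6384 = 900.71 g/s.
Product M = 0.600×900.71 = 540.43 g/s.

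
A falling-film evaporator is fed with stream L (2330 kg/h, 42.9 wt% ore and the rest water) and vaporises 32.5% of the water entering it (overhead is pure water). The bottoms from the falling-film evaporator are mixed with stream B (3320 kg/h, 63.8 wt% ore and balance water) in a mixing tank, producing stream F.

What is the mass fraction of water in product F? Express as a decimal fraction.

0.4025

Vapour removed = 0.325×0.571×2330 = 432.39 kg/h; concentrate = 1897.6 kg/h.
water reaching the mixer = 898.04 (from concentrate) + 3320×0.362 = 2099.9 kg/h.
Product flow = 1897.6 + 3320 = 5217.6 kg/h; water fraction = 0.4025.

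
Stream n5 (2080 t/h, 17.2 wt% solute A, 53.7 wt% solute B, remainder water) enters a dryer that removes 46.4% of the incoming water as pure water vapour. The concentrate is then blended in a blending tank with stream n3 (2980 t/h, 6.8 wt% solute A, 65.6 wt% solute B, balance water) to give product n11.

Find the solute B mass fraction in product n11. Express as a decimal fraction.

Vapour removed = 0.464×0.291×2080 = 280.85 t/h; concentrate = 1799.2 t/h.
solute B reaching the mixer = 1117 (from concentrate) + 2980×0.656 = 3071.8 t/h.
Product flow = 1799.2 + 2980 = 4779.2 t/h; solute B fraction = 0.643.

0.643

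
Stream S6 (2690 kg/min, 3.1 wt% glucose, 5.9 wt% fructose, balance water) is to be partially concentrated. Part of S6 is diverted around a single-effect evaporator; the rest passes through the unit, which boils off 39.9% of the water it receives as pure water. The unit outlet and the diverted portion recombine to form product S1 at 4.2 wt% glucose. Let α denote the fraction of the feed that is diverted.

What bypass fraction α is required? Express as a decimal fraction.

All 2690×0.031 = 83.39 kg/min of glucose reaches S1, so S1 = 83.39/0.042 = 1985.5 kg/min and vapour = 704.52 kg/min.
The evaporator receives (1−α)·2690 of feed at 0.910 water and removes 0.399 of that water:
0.399×0.910×(1−α)×2690 = 704.52
(1−α) = 704.52/976.71 = 0.7213;  α = 0.2787.

0.279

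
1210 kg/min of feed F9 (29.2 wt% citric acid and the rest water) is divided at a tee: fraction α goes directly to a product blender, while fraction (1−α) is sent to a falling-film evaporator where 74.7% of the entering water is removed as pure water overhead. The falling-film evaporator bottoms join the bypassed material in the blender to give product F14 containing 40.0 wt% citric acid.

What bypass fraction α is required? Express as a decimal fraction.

All 1210×0.292 = 353.32 kg/min of citric acid reaches F14, so F14 = 353.32/0.400 = 883.3 kg/min and vapour = 326.7 kg/min.
The evaporator receives (1−α)·1210 of feed at 0.708 water and removes 0.747 of that water:
0.747×0.708×(1−α)×1210 = 326.7
(1−α) = 326.7/639.94 = 0.5105;  α = 0.4895.

0.489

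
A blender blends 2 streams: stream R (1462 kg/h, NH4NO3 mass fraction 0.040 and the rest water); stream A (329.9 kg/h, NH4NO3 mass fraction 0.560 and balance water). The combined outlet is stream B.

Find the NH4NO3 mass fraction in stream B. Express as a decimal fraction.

Total flow out = 1462 + 329.9 = 1791.9 kg/h.
NH4NO3 in = 1462×0.040 + 329.9×0.560 = 243.22 kg/h.
NH4NO3 mass fraction in B = 243.22/1791.9 = 0.136.

0.136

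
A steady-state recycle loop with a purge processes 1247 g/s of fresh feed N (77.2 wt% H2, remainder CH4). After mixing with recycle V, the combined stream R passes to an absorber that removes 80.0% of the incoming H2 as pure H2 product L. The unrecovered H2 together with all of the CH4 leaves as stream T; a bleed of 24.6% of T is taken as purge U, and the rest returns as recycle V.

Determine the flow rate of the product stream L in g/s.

H2 in R: m_A = 1247×0.772 + (1−0.246)·(1−0.800)·m_A, so m_A = 962.68/0.8492 = 1133.6 g/s.
Product L = 0.800×1133.6 = 906.91 g/s.

906.9 g/s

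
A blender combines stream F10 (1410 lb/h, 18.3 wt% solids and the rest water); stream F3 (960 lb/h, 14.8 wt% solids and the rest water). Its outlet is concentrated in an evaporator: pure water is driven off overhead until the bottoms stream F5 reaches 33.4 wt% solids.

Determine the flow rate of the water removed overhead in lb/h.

solids entering = 1410×0.183 + 960×0.148 = 400.11 lb/h.
All solids reports to F5, so F5 = 400.11/0.334 = 1197.9 lb/h.
Total feed = 2370 lb/h; overhead = 2370 − 1197.9 = 1172.1 lb/h.

1172 lb/h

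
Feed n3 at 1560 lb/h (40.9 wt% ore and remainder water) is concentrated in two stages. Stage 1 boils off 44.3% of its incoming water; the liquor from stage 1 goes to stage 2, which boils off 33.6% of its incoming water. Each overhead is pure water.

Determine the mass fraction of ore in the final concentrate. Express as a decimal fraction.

water in feed = 1560×0.591 = 921.96 lb/h.
After stage 1: water left = (1−0.443)×921.96 = 513.53; stream total = 1151.6 lb/h.
After stage 2: water left = (1−0.336)×513.53 = 340.99; final concentrate = 979.03 lb/h.
ore fraction = 638.04/979.03 = 0.6517.

0.6517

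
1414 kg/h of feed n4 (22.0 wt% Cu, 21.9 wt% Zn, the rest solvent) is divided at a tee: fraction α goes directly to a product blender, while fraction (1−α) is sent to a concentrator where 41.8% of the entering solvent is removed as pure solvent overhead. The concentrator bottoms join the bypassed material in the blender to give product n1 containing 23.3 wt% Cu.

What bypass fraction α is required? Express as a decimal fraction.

All 1414×0.220 = 311.08 kg/h of Cu reaches n1, so n1 = 311.08/0.233 = 1335.1 kg/h and vapour = 78.893 kg/h.
The evaporator receives (1−α)·1414 of feed at 0.561 solvent and removes 0.418 of that solvent:
0.418×0.561×(1−α)×1414 = 78.893
(1−α) = 78.893/331.58 = 0.2379;  α = 0.7621.

0.762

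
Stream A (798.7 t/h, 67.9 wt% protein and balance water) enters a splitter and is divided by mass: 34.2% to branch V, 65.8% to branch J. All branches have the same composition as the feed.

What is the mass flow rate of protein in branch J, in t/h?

356.8 t/h

Branch J total = 0.658×798.7 = 525.54 t/h.
protein in J = 0.679×525.54 = 356.84 t/h.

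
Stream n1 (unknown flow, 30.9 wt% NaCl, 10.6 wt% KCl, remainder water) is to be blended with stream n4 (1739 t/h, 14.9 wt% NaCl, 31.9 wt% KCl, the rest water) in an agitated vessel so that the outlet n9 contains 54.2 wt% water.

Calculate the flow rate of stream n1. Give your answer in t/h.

404.4 t/h

Let n1 be the unknown flow. Total out = 1739 + n1.
water balance: 925.15 + 0.585·n1 = 0.542·(1739 + n1)
(0.585 − 0.542)·n1 = 0.542×1739 − 925.15 = 17.39
n1 = 17.39 / 0.043 = 404.42 t/h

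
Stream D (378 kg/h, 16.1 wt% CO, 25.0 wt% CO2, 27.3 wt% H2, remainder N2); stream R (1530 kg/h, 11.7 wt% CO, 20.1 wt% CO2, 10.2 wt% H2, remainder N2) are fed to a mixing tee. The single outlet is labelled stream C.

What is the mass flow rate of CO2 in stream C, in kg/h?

CO2 out = CO2 in = 378×0.250 + 1530×0.201 = 402.03 kg/h.

402 kg/h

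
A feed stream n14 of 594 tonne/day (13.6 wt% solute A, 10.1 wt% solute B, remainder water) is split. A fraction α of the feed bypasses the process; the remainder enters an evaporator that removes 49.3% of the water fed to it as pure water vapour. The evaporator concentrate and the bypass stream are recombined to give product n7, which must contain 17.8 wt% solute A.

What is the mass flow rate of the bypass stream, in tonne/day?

All 594×0.136 = 80.784 tonne/day of solute A reaches n7, so n7 = 80.784/0.178 = 453.84 tonne/day and vapour = 140.16 tonne/day.
The evaporator receives (1−α)·594 of feed at 0.763 water and removes 0.493 of that water:
0.493×0.763×(1−α)×594 = 140.16
(1−α) = 140.16/223.44 = 0.6273;  α = 0.3727.
Bypass flow = 0.3727×594 = 221.4 tonne/day.

221.4 tonne/day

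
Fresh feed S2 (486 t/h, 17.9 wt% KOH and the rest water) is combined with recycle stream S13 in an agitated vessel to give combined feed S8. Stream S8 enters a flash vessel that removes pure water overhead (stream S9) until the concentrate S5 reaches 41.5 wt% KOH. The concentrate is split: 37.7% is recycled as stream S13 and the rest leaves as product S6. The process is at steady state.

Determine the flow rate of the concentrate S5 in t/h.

336.5 t/h

Overall KOH balance (none leaves overhead): KOH in fresh feed = KOH in product, i.e. 486×0.179 = (1−0.377)·S5·0.415.
S5 = 86.994/(0.415×0.623) = 336.48 t/h.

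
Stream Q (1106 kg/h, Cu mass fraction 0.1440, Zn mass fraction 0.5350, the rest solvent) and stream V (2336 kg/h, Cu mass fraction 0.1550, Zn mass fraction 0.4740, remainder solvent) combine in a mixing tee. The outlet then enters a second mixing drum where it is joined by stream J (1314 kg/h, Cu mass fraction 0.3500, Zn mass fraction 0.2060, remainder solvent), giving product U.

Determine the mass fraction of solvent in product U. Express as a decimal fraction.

Overall, product flow = 4756 kg/h.
solvent in = 1106×0.321 + 2336×0.371 + 1314×0.444 = 1805.1 kg/h.
solvent fraction in U = 0.3795.

0.3795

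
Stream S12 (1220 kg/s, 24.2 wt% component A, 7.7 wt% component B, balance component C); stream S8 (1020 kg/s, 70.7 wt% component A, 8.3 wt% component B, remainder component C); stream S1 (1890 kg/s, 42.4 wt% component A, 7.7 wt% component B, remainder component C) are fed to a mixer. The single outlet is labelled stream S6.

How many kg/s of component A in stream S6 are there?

1818 kg/s

component A out = component A in = 1220×0.242 + 1020×0.707 + 1890×0.424 = 1817.7 kg/s.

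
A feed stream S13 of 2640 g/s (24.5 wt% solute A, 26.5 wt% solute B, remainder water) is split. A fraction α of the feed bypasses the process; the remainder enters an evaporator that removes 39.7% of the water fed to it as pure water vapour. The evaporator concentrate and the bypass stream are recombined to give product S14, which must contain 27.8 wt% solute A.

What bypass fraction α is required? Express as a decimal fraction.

0.390

All 2640×0.245 = 646.8 g/s of solute A reaches S14, so S14 = 646.8/0.278 = 2326.6 g/s and vapour = 313.38 g/s.
The evaporator receives (1−α)·2640 of feed at 0.490 water and removes 0.397 of that water:
0.397×0.490×(1−α)×2640 = 313.38
(1−α) = 313.38/513.56 = 0.6102;  α = 0.3898.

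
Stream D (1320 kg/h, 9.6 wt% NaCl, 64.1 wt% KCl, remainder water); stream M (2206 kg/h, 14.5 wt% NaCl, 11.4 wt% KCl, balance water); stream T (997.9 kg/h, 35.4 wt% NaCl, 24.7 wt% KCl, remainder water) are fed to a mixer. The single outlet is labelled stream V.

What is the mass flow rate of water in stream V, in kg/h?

water out = water in = 1320×0.263 + 2206×0.741 + 997.9×0.399 = 2380 kg/h.

2380 kg/h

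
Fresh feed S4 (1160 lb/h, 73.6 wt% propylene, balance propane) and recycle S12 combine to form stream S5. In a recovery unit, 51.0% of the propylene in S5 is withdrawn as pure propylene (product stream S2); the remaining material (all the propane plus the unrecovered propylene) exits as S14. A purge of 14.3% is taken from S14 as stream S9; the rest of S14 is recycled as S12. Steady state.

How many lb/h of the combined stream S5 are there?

3613 lb/h

propane enters only via S4 and leaves only via the purge: 1160×0.264 = 0.143×(propane in S14), and the recovery unit passes all propane, so propane in S5 = propane in S14 = 2141.5 lb/h.
propylene in S5: m_A = 1160×0.736 + (1−0.143)·(1−0.510)·m_A, so m_A = 853.76/0.5801 = 1471.8 lb/h.
S5 = 1471.8 + 2141.5 = 3613.4 lb/h.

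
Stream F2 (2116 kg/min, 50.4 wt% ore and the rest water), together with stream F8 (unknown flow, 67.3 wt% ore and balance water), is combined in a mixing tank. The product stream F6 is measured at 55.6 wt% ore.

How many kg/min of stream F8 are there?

Let F8 be the unknown flow. Total out = 2116 + F8.
ore balance: 1066.5 + 0.673·F8 = 0.556·(2116 + F8)
(0.673 − 0.556)·F8 = 0.556×2116 − 1066.5 = 110.03
F8 = 110.03 / 0.117 = 940.44 kg/min

940.4 kg/min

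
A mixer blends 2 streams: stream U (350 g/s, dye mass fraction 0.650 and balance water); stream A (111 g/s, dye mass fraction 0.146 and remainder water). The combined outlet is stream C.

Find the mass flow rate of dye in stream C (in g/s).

dye out = dye in = 350×0.650 + 111×0.146 = 243.71 g/s.

243.7 g/s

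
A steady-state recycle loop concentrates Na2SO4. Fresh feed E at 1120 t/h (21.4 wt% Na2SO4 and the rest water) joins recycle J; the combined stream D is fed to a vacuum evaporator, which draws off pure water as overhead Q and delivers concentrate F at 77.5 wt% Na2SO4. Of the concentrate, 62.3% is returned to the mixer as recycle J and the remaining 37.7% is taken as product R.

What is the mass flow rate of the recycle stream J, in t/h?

Overall Na2SO4 balance (none leaves overhead): Na2SO4 in fresh feed = Na2SO4 in product, i.e. 1120×0.214 = (1−0.623)·F·0.775.
F = 239.68/(0.775×0.377) = 820.33 t/h.
Recycle J = 0.623×820.33 = 511.07 t/h.

511.1 t/h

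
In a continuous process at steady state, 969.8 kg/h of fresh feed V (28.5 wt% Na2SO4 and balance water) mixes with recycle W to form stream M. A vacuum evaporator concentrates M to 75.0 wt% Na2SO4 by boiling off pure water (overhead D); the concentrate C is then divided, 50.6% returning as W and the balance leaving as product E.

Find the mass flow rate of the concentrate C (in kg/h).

Overall Na2SO4 balance (none leaves overhead): Na2SO4 in fresh feed = Na2SO4 in product, i.e. 969.8×0.285 = (1−0.506)·C·0.750.
C = 276.39/(0.750×0.494) = 746 kg/h.

746 kg/h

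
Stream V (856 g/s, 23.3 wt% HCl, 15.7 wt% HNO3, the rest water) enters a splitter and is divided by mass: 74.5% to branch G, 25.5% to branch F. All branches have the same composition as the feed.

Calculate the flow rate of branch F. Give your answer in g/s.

218.3 g/s

Branch F flow = 0.255×856 = 218.28 g/s.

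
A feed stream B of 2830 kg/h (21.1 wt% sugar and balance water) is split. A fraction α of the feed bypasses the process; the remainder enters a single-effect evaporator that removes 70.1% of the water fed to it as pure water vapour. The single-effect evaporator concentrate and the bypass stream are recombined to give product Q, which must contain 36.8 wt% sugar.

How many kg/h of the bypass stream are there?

647.1 kg/h

All 2830×0.211 = 597.13 kg/h of sugar reaches Q, so Q = 597.13/0.368 = 1622.6 kg/h and vapour = 1207.4 kg/h.
The evaporator receives (1−α)·2830 of feed at 0.789 water and removes 0.701 of that water:
0.701×0.789×(1−α)×2830 = 1207.4
(1−α) = 1207.4/1565.2 = 0.7714;  α = 0.2286.
Bypass flow = 0.2286×2830 = 647.05 kg/h.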